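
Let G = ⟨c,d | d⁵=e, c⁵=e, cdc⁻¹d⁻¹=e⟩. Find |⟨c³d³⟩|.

|⟨c³d³⟩| equals the order of c³d³. Compute successive powers until reaching e:
  (c³d³)¹ = c³d³, (c³d³)² = cd, (c³d³)³ = c⁴d⁴, (c³d³)⁴ = c²d², (c³d³)⁵ = e.
The smallest positive k with (c³d³)ᵏ = e is 5, so |⟨c³d³⟩| = 5.

Answer: 5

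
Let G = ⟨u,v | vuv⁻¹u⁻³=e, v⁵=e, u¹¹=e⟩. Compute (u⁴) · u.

Compute (u⁴) · u by multiplying left to right and reducing via the relations at each step:
  (u⁴) · u = u⁵

Answer: u⁵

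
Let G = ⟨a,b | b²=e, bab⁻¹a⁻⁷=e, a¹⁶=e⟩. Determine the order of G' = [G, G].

G' = [G, G] is generated by all commutators. The generator-pair commutators are: [a, b] = a¹⁰.
The subgroup they normally generate is {e, a², a⁴, a⁶, a⁸, a¹⁰, a¹², a¹⁴}, of order 8.
Check: |G/G'| = 32/8 = 4 is the order of the abelianisation.

Answer: 8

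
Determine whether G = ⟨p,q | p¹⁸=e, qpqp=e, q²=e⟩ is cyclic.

Every cyclic group is abelian. But p·q = pq while q·p = p¹⁷q, so p·q ≠ q·p and G is not abelian. Hence G is not cyclic.

Answer: No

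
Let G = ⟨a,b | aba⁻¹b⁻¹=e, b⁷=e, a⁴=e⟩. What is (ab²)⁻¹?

The order of (ab²) is 28 (smallest k with (ab²)ᵏ = e), so (ab²)⁻¹ = (ab²)²⁷ = a³b⁵.
Check: (ab²) · (a³b⁵) → (ab²) · a³ = b²;   (b²) · b⁵ = e, giving e as required.

Answer: a³b⁵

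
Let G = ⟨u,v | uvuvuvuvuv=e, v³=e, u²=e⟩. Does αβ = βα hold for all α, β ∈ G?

u·v = uv but v·u = vu, so u·v ≠ v·u and G is not abelian.

Answer: No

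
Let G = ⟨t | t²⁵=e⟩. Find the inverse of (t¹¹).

The order of (t¹¹) is 25 (smallest k with (t¹¹)ᵏ = e), so (t¹¹)⁻¹ = (t¹¹)²⁴ = t¹⁴.
Check: (t¹¹) · (t¹⁴) → (t¹¹) · t¹⁴ = e, giving e as required.

Answer: t¹⁴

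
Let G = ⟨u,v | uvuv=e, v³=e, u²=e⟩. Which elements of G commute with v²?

⟨v²⟩ ⊆ C_G(v²) since powers of v² commute with v²; so |C_G(v²)| ≥ |⟨v²⟩| = 3.
By orbit–stabilizer, |C_G(v²)| = |G| / |conj. class of v²| = 6 / 2 = 3.
The 3 elements commuting with v² are {e, v, v²}.

Answer: {e, v, v²}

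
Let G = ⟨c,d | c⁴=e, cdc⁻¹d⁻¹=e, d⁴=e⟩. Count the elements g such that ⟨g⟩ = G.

⟨g⟩ = G would require ord(g) = |G| = 16, but the maximum element order in G is 4 < 16. So G is not cyclic and no single element generates it: the count is 0.

Answer: 0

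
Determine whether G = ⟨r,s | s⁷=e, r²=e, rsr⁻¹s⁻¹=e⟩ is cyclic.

|G| = 14. The element rs has order 14 (its powers give 14 distinct elements), so ⟨rs⟩ = G and G is cyclic.

Answer: Yes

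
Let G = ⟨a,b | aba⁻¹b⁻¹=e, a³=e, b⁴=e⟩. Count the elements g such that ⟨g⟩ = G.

G is cyclic of order 12. An element generates G iff its order is 12, and a cyclic group of order 12 has exactly φ(12) = 4 such elements.

Answer: 4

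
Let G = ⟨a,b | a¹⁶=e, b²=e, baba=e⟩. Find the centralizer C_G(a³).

⟨a³⟩ ⊆ C_G(a³) since powers of a³ commute with a³; so |C_G(a³)| ≥ |⟨a³⟩| = 16.
By orbit–stabilizer, |C_G(a³)| = |G| / |conj. class of a³| = 32 / 2 = 16.
The 16 elements commuting with a³ are {e, a, a², a³, a⁴, a⁵, a⁶, a⁷, a⁸, a⁹, a¹⁰, a¹¹, a¹², a¹³, a¹⁴, a¹⁵}.

Answer: {e, a, a², a³, a⁴, a⁵, a⁶, a⁷, a⁸, a⁹, a¹⁰, a¹¹, a¹², a¹³, a¹⁴, a¹⁵}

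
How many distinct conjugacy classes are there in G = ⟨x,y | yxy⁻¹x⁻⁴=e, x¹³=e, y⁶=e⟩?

The conjugacy classes (representative and size) are:
  [e] (size 1), [x⁴] (size 6), [x¹¹] (size 6), [x⁷y] (size 13), [x⁸y²] (size 13), [x¹²y³] (size 13), [x⁵y⁴] (size 13), [x¹¹y⁵] (size 13).
Class equation: 1 + 6 + 6 + 13 + 13 + 13 + 13 + 13 = 78 = |G|. So G has 8 conjugacy classes.

Answer: 8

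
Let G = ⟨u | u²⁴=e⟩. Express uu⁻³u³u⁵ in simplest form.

Multiply left to right, reducing at each step:
  u · u⁻³ = u²²
  (u²²) · u³ = u
  u · u⁵ = u⁶

Answer: u⁶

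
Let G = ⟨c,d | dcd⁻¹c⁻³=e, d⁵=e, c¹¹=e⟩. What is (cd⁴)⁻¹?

The order of (cd⁴) is 5 (smallest k with (cd⁴)ᵏ = e), so (cd⁴)⁻¹ = (cd⁴)⁴ = c⁸d.
Check: (cd⁴) · (c⁸d) → (cd⁴) · c⁸ = d⁴;   (d⁴) · d = e, giving e as required.

Answer: c⁸d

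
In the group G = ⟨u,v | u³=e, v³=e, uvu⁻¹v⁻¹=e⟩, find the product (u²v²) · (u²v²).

Compute (u²v²) · (u²v²) by multiplying left to right and reducing via the relations at each step:
  (u²v²) · u² = uv²
  (uv²) · v² = uv

Answer: uv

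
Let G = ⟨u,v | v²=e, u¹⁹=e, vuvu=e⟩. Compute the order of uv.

Compute successive powers until reaching e:
  (uv)¹ = uv, (uv)² = e.
The smallest positive k with (uv)ᵏ = e is 2.

Answer: 2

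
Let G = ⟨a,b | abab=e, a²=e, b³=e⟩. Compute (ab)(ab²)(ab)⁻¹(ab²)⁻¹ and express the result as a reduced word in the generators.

[(ab), (ab²)] = (ab)·(ab²)·(ab)⁻¹·(ab²)⁻¹.
  (ab) · (ab²) = b
  b · (ab) = a
  a · (ab²) = b²

Answer: b²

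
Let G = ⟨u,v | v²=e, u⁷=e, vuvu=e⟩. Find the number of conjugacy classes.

The conjugacy classes (representative and size) are:
  [e] (size 1), [u⁶] (size 2), [u⁵] (size 2), [u⁴] (size 2), [uv] (size 7).
Class equation: 1 + 2 + 2 + 2 + 7 = 14 = |G|. So G has 5 conjugacy classes.

Answer: 5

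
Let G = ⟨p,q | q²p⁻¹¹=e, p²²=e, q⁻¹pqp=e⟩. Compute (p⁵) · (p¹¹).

Compute (p⁵) · (p¹¹) by multiplying left to right and reducing via the relations at each step:
  (p⁵) · p¹¹ = p¹⁶

Answer: p¹⁶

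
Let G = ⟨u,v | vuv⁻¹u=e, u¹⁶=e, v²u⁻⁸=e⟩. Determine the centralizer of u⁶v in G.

⟨u⁶v⟩ ⊆ C_G(u⁶v) since powers of u⁶v commute with u⁶v; so |C_G(u⁶v)| ≥ |⟨u⁶v⟩| = 4.
By orbit–stabilizer, |C_G(u⁶v)| = |G| / |conj. class of u⁶v| = 32 / 8 = 4.
The 4 elements commuting with u⁶v are {e, u⁸, u⁶v, u⁶v⁻¹}.

Answer: {e, u⁸, u⁶v, u⁶v⁻¹}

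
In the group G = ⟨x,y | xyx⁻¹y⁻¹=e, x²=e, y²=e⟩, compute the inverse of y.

The order of y is 2 (smallest k with yᵏ = e), so y⁻¹ = y¹ = y.
Check: y · y → y · y = e, giving e as required.

Answer: y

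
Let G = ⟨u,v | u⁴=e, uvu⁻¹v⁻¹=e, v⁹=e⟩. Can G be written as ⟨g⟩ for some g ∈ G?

|G| = 36. The element uv has order 36 (its powers give 36 distinct elements), so ⟨uv⟩ = G and G is cyclic.

Answer: Yes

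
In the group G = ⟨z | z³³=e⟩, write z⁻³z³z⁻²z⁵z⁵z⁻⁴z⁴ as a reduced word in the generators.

Multiply left to right, reducing at each step:
  (z³⁰) · z³ = e
  e · z⁻² = z³¹
  (z³¹) · z⁵ = z³
  (z³) · z⁵ = z⁸
  (z⁸) · z⁻⁴ = z⁴
  (z⁴) · z⁴ = z⁸

Answer: z⁸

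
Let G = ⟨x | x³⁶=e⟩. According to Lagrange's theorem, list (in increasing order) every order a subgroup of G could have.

|G| = 36 = 2² · 3². By Lagrange's theorem the order of any subgroup divides 36; the divisors of 36 are 1, 2, 3, 4, 6, 9, 12, 18, 36.

Answer: 1, 2, 3, 4, 6, 9, 12, 18, 36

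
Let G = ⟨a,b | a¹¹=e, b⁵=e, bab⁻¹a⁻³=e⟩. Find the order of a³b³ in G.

Compute successive powers until reaching e:
  (a³b³)¹ = a³b³, (a³b³)² = a⁷b, (a³b³)³ = a⁵b⁴, (a³b³)⁴ = a⁶b², (a³b³)⁵ = e.
The smallest positive k with (a³b³)ᵏ = e is 5.

Answer: 5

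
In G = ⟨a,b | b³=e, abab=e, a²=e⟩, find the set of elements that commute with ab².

⟨ab²⟩ ⊆ C_G(ab²) since powers of ab² commute with ab²; so |C_G(ab²)| ≥ |⟨ab²⟩| = 2.
By orbit–stabilizer, |C_G(ab²)| = |G| / |conj. class of ab²| = 6 / 3 = 2.
The 2 elements commuting with ab² are {e, ab²}.

Answer: {e, ab²}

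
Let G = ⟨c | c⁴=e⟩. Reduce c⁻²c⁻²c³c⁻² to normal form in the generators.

Multiply left to right, reducing at each step:
  (c²) · c⁻² = e
  e · c³ = c³
  (c³) · c⁻² = c

Answer: c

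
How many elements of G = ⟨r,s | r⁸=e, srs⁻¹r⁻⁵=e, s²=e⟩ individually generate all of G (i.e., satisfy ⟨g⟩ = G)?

⟨g⟩ = G would require ord(g) = |G| = 16, but the maximum element order in G is 8 < 16. So G is not cyclic and no single element generates it: the count is 0.

Answer: 0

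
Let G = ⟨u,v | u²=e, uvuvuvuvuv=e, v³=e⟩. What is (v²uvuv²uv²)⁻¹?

The order of (v²uvuv²uv²) is 3 (smallest k with (v²uvuv²uv²)ᵏ = e), so (v²uvuv²uv²)⁻¹ = (v²uvuv²uv²)² = vuvuv²uv.
Check: (v²uvuv²uv²) · (vuvuv²uv) → (v²uvuv²uv²) · v = v²uvuv²u;   (v²uvuv²u) · u = v²uvuv²;   (v²uvuv²) · v = v²uvu;   (v²uvu) · u = v²uv;   (v²uv) · v² = v²u;   (v²u) · u = v²;   (v²) · v = e, giving e as required.

Answer: vuvuv²uv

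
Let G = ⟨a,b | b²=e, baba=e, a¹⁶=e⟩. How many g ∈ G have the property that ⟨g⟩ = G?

⟨g⟩ = G would require ord(g) = |G| = 32, but the maximum element order in G is 16 < 32. So G is not cyclic and no single element generates it: the count is 0.

Answer: 0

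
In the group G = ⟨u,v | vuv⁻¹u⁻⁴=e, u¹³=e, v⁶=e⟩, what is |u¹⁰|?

Compute successive powers until reaching e:
  (u¹⁰)¹ = u¹⁰, (u¹⁰)² = u⁷, (u¹⁰)³ = u⁴, (u¹⁰)⁴ = u, (u¹⁰)⁵ = u¹¹, (u¹⁰)⁶ = u⁸, (u¹⁰)⁷ = u⁵, (u¹⁰)⁸ = u², (u¹⁰)⁹ = u¹², (u¹⁰)¹⁰ = u⁹, (u¹⁰)¹¹ = u⁶, (u¹⁰)¹² = u³, (u¹⁰)¹³ = e.
The smallest positive k with (u¹⁰)ᵏ = e is 13.

Answer: 13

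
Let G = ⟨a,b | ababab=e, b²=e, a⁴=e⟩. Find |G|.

Enumerate words in the generators, reducing via the relations: the distinct elements are
  {a, b, e, ab, a², a³, ba, aba, a²b, a³b, ba², ba³, aba², aba³, a²ba, a³ba, ba²b, aba²b, a²ba², a²ba³, a³ba², a³ba³, a²ba²b, a³ba²b}.
No further products give new elements, so |G| = 24.

Answer: 24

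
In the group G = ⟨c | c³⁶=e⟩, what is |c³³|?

Compute successive powers until reaching e:
  (c³³)¹ = c³³, (c³³)² = c³⁰, (c³³)³ = c²⁷, (c³³)⁴ = c²⁴, (c³³)⁵ = c²¹, (c³³)⁶ = c¹⁸, (c³³)⁷ = c¹⁵, (c³³)⁸ = c¹², (c³³)⁹ = c⁹, (c³³)¹⁰ = c⁶, (c³³)¹¹ = c³, (c³³)¹² = e.
The smallest positive k with (c³³)ᵏ = e is 12.

Answer: 12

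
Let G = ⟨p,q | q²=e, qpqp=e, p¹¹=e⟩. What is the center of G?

An element z ∈ Z(G) iff z commutes with every generator.
For example e is central: e·p = p = p·e; e·q = q = q·e.
Whereas p ∉ Z(G) since p·q = pq ≠ p¹⁰q = q·p.
Checking each of the 22 elements this way gives Z(G) = {e}, of order 1.

Answer: {e}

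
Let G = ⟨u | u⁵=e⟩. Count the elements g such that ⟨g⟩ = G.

G is cyclic of order 5. An element generates G iff its order is 5, and a cyclic group of order 5 has exactly φ(5) = 4 such elements.

Answer: 4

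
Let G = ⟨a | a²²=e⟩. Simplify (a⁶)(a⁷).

Compute (a⁶) · (a⁷) by multiplying left to right and reducing via the relations at each step:
  (a⁶) · a⁷ = a¹³

Answer: a¹³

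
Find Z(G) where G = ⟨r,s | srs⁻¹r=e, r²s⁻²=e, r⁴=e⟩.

An element z ∈ Z(G) iff z commutes with every generator.
For example r² is central: (r²)·r = r³ = r·(r²); (r²)·s = s⁻¹ = s·(r²).
Whereas r ∉ Z(G) since r·s = rs ≠ rs⁻¹ = s·r.
Checking each of the 8 elements this way gives Z(G) = {e, r²}, of order 2.

Answer: {e, r²}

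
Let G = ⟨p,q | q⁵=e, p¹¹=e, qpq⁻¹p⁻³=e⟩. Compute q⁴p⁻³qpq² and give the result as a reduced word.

Multiply left to right, reducing at each step:
  (q⁴) · p⁻³ = p¹⁰q⁴
  (p¹⁰q⁴) · q = p¹⁰
  (p¹⁰) · p = e
  e · q² = q²

Answer: q²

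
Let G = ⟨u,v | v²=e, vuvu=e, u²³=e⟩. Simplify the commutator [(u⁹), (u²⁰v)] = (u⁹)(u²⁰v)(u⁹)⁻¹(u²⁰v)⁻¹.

[(u⁹), (u²⁰v)] = (u⁹)·(u²⁰v)·(u⁹)⁻¹·(u²⁰v)⁻¹.
  (u⁹) · (u²⁰v) = u⁶v
  (u⁶v) · (u¹⁴) = u¹⁵v
  (u¹⁵v) · (u²⁰v) = u¹⁸

Answer: u¹⁸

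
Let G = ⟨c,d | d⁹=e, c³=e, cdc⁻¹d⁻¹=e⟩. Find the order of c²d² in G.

Compute successive powers until reaching e:
  (c²d²)¹ = c²d², (c²d²)² = cd⁴, (c²d²)³ = d⁶, (c²d²)⁴ = c²d⁸, (c²d²)⁵ = cd, (c²d²)⁶ = d³, (c²d²)⁷ = c²d⁵, (c²d²)⁸ = cd⁷, (c²d²)⁹ = e.
The smallest positive k with (c²d²)ᵏ = e is 9.

Answer: 9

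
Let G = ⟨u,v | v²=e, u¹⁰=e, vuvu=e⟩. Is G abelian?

u·v = uv but v·u = u⁹v, so u·v ≠ v·u and G is not abelian.

Answer: No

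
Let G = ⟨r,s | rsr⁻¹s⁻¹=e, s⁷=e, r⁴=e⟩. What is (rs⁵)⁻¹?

The order of (rs⁵) is 28 (smallest k with (rs⁵)ᵏ = e), so (rs⁵)⁻¹ = (rs⁵)²⁷ = r³s².
Check: (rs⁵) · (r³s²) → (rs⁵) · r³ = s⁵;   (s⁵) · s² = e, giving e as required.

Answer: r³s²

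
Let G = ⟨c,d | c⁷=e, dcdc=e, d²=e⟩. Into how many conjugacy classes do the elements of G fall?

The conjugacy classes (representative and size) are:
  [e] (size 1), [c⁶] (size 2), [c⁵] (size 2), [c⁴] (size 2), [cd] (size 7).
Class equation: 1 + 2 + 2 + 2 + 7 = 14 = |G|. So G has 5 conjugacy classes.

Answer: 5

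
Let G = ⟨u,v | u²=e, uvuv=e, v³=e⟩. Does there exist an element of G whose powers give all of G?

Every cyclic group is abelian. But u·v = uv while v·u = uv², so u·v ≠ v·u and G is not abelian. Hence G is not cyclic.

Answer: No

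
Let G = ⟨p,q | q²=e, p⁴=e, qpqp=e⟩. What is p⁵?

Compute successive powers of p, reducing at each step:
  p²: p · p = p²
  p³: (p²) · p = p³
  p⁴: (p³) · p = e
  p⁵: e · p = p

Answer: p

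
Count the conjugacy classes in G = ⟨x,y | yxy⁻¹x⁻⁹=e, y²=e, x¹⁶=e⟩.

The conjugacy classes (representative and size) are:
  [e] (size 1), [x⁹] (size 2), [x²] (size 1), [x³] (size 2), [x⁴] (size 1), [x¹³] (size 2), [x⁶] (size 1), [x¹⁵] (size 2), [x⁸] (size 1), [x¹⁰] (size 1), [x¹²] (size 1), [x¹⁴] (size 1), [y] (size 2), [xy] (size 2), [x²y] (size 2), [x¹¹y] (size 2), [x⁴y] (size 2), [x¹³y] (size 2), [x¹⁴y] (size 2), [x¹⁵y] (size 2).
Class equation: 1 + 2 + 1 + 2 + 1 + 2 + 1 + 2 + 1 + 1 + 1 + 1 + 2 + 2 + 2 + 2 + 2 + 2 + 2 + 2 = 32 = |G|. So G has 20 conjugacy classes.

Answer: 20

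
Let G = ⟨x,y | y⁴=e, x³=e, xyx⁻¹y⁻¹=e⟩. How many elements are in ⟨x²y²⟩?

|⟨x²y²⟩| equals the order of x²y². Compute successive powers until reaching e:
  (x²y²)¹ = x²y², (x²y²)² = x, (x²y²)³ = y², (x²y²)⁴ = x², (x²y²)⁵ = xy², (x²y²)⁶ = e.
The smallest positive k with (x²y²)ᵏ = e is 6, so |⟨x²y²⟩| = 6.

Answer: 6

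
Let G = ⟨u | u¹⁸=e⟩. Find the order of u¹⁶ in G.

Compute successive powers until reaching e:
  (u¹⁶)¹ = u¹⁶, (u¹⁶)² = u¹⁴, (u¹⁶)³ = u¹², (u¹⁶)⁴ = u¹⁰, (u¹⁶)⁵ = u⁸, (u¹⁶)⁶ = u⁶, (u¹⁶)⁷ = u⁴, (u¹⁶)⁸ = u², (u¹⁶)⁹ = e.
The smallest positive k with (u¹⁶)ᵏ = e is 9.

Answer: 9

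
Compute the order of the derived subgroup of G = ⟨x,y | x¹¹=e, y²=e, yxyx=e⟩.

G' = [G, G] is generated by all commutators. The generator-pair commutators are: [x, y] = x².
The subgroup they normally generate is {e, x, x², x³, x⁴, x⁵, x⁶, x⁷, x⁸, x⁹, x¹⁰}, of order 11.
Check: |G/G'| = 22/11 = 2 is the order of the abelianisation.

Answer: 11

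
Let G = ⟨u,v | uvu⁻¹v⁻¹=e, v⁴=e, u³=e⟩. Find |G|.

Enumerate words in the generators, reducing via the relations: the distinct elements are
  {e, u, v, uv, u², v², v³, uv², uv³, u²v, u²v², u²v³}.
No further products give new elements, so |G| = 12.

Answer: 12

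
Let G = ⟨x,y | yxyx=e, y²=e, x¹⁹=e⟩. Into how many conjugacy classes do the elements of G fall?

The conjugacy classes (representative and size) are:
  [e] (size 1), [x¹⁸] (size 2), [x²] (size 2), [x¹⁶] (size 2), [x⁴] (size 2), [x¹⁴] (size 2), [x¹³] (size 2), [x¹²] (size 2), [x⁸] (size 2), [x⁹] (size 2), [y] (size 19).
Class equation: 1 + 2 + 2 + 2 + 2 + 2 + 2 + 2 + 2 + 2 + 19 = 38 = |G|. So G has 11 conjugacy classes.

Answer: 11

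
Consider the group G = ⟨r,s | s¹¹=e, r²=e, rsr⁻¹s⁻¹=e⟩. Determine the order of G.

Enumerate words in the generators, reducing via the relations: the distinct elements are
  {e, r, s, rs, s², s³, s⁴, s⁵, s⁶, s⁷, s⁸, s⁹, rs², rs³, rs⁴, rs⁵, rs⁶, rs⁷, rs⁸, rs⁹, s¹⁰, rs¹⁰}.
No further products give new elements, so |G| = 22.

Answer: 22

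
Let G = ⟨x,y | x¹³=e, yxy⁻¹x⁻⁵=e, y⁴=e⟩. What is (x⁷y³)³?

Compute successive powers of (x⁷y³), reducing at each step:
  (x⁷y³)²: (x⁷y³) · x⁷ = x¹¹y³;   (x¹¹y³) · y³ = x¹¹y²
  (x⁷y³)³: (x¹¹y²) · x⁷ = x⁴y²;   (x⁴y²) · y³ = x⁴y

Answer: x⁴y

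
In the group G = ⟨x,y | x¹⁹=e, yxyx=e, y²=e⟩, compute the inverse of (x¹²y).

The order of (x¹²y) is 2 (smallest k with (x¹²y)ᵏ = e), so (x¹²y)⁻¹ = (x¹²y)¹ = x¹²y.
Check: (x¹²y) · (x¹²y) → (x¹²y) · x¹² = y;   y · y = e, giving e as required.

Answer: x¹²y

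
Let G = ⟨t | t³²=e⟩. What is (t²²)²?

Compute successive powers of (t²²), reducing at each step:
  (t²²)²: (t²²) · t²² = t¹²

Answer: t¹²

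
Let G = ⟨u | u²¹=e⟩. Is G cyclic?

|G| = 21. The element u has order 21 (its powers give 21 distinct elements), so ⟨u⟩ = G and G is cyclic.

Answer: Yes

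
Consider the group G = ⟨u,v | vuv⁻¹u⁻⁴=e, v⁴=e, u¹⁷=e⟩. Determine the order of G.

Enumerate words in the generators, reducing via the relations: the distinct elements are
  {e, u, v, uv, u², u³, u⁴, u⁵, u⁶, u⁷, u⁸, u⁹, v², v³, uv², uv³, u²v, u³v, u¹², u¹³, u¹¹, u¹⁰, u¹⁴, u¹⁵, u¹⁶, u⁴v, u⁵v, u⁶v, u⁷v, u⁸v, u⁹v, u²v², u²v³, u³v², u³v³, u¹²v, u¹³v, u¹¹v, u¹⁰v, u¹⁴v, u¹⁵v, u¹⁶v, u⁴v², u⁴v³, u⁵v², u⁵v³, u⁶v², u⁶v³, u⁷v², u⁷v³, u⁸v², u⁸v³, u⁹v², u⁹v³, u¹²v², u¹²v³, u¹³v², u¹³v³, u¹¹v², u¹¹v³, u¹⁰v², u¹⁰v³, u¹⁴v², u¹⁴v³, u¹⁵v², u¹⁵v³, u¹⁶v², u¹⁶v³}.
No further products give new elements, so |G| = 68.

Answer: 68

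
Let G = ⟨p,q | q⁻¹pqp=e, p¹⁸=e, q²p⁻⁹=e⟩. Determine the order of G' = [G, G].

G' = [G, G] is generated by all commutators. The generator-pair commutators are: [p, q] = p².
The subgroup they normally generate is {e, p², p⁴, p⁶, p⁸, p¹⁰, p¹², p¹⁴, p¹⁶}, of order 9.
Check: |G/G'| = 36/9 = 4 is the order of the abelianisation.

Answer: 9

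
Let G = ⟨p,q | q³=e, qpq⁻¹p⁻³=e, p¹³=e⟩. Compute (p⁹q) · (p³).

Compute (p⁹q) · (p³) by multiplying left to right and reducing via the relations at each step:
  (p⁹q) · p³ = p⁵q

Answer: p⁵q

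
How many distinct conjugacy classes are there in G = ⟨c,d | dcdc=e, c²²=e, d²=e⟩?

The conjugacy classes (representative and size) are:
  [e] (size 1), [c] (size 2), [c²] (size 2), [c¹⁹] (size 2), [c⁴] (size 2), [c⁵] (size 2), [c⁶] (size 2), [c⁷] (size 2), [c⁸] (size 2), [c¹³] (size 2), [c¹⁰] (size 2), [c¹¹] (size 1), [c⁶d] (size 11), [cd] (size 11).
Class equation: 1 + 2 + 2 + 2 + 2 + 2 + 2 + 2 + 2 + 2 + 2 + 1 + 11 + 11 = 44 = |G|. So G has 14 conjugacy classes.

Answer: 14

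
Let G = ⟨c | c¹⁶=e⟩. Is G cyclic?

|G| = 16. The element c has order 16 (its powers give 16 distinct elements), so ⟨c⟩ = G and G is cyclic.

Answer: Yes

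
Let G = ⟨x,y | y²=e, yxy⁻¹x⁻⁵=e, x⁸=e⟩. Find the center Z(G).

An element z ∈ Z(G) iff z commutes with every generator.
For example x² is central: (x²)·x = x³ = x·(x²); (x²)·y = x²y = y·(x²).
Whereas x ∉ Z(G) since x·y = xy ≠ x⁵y = y·x.
Checking each of the 16 elements this way gives Z(G) = {e, x², x⁴, x⁶}, of order 4.

Answer: {e, x², x⁴, x⁶}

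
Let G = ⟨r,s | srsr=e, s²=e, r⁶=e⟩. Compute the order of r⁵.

Compute successive powers until reaching e:
  (r⁵)¹ = r⁵, (r⁵)² = r⁴, (r⁵)³ = r³, (r⁵)⁴ = r², (r⁵)⁵ = r, (r⁵)⁶ = e.
The smallest positive k with (r⁵)ᵏ = e is 6.

Answer: 6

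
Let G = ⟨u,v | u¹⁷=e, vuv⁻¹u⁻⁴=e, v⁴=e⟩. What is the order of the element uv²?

Compute successive powers until reaching e:
  (uv²)¹ = uv², (uv²)² = e.
The smallest positive k with (uv²)ᵏ = e is 2.

Answer: 2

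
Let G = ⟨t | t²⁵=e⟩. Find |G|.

G is generated by a single element, so G is cyclic. The relator gives t²⁵ = e and no smaller power is forced to be e, so the 25 powers {e, t, t², t³, t⁴, t⁵, t⁶, t⁷, t⁸, t⁹, t²², t²³, t²¹, t²⁰, t²⁴, t¹², t¹³, t¹¹, t¹⁰, t¹⁴, t¹⁵, t¹⁶, t¹⁷, t¹⁸, t¹⁹} are distinct. Hence |G| = 25.

Answer: 25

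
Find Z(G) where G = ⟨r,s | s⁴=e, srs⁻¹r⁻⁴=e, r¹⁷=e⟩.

An element z ∈ Z(G) iff z commutes with every generator.
For example e is central: e·r = r = r·e; e·s = s = s·e.
Whereas r ∉ Z(G) since r·s = rs ≠ r⁴s = s·r.
Checking each of the 68 elements this way gives Z(G) = {e}, of order 1.

Answer: {e}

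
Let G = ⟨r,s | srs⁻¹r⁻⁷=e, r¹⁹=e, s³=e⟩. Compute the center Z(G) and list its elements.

An element z ∈ Z(G) iff z commutes with every generator.
For example e is central: e·r = r = r·e; e·s = s = s·e.
Whereas r ∉ Z(G) since r·s = rs ≠ r⁷s = s·r.
Checking each of the 57 elements this way gives Z(G) = {e}, of order 1.

Answer: {e}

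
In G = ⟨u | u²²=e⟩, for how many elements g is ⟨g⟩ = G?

G is cyclic of order 22. An element generates G iff its order is 22, and a cyclic group of order 22 has exactly φ(22) = 10 such elements.

Answer: 10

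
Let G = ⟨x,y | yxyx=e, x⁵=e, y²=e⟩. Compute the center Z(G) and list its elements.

An element z ∈ Z(G) iff z commutes with every generator.
For example e is central: e·x = x = x·e; e·y = y = y·e.
Whereas x ∉ Z(G) since x·y = xy ≠ x⁴y = y·x.
Checking each of the 10 elements this way gives Z(G) = {e}, of order 1.

Answer: {e}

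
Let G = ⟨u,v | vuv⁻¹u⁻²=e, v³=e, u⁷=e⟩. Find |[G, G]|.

G' = [G, G] is generated by all commutators. The generator-pair commutators are: [u, v] = u⁶.
The subgroup they normally generate is {e, u, u², u³, u⁴, u⁵, u⁶}, of order 7.
Check: |G/G'| = 21/7 = 3 is the order of the abelianisation.

Answer: 7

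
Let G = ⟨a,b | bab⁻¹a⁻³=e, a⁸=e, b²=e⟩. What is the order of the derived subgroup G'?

G' = [G, G] is generated by all commutators. The generator-pair commutators are: [a, b] = a⁶.
The subgroup they normally generate is {e, a², a⁴, a⁶}, of order 4.
Check: |G/G'| = 16/4 = 4 is the order of the abelianisation.

Answer: 4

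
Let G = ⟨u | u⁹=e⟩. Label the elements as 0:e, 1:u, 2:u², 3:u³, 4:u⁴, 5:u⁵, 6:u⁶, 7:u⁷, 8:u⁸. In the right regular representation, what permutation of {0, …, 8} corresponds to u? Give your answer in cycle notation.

(0 1 2 3 4 5 6 7 8)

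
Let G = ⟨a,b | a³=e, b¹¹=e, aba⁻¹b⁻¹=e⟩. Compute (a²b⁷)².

Compute successive powers of (a²b⁷), reducing at each step:
  (a²b⁷)²: (a²b⁷) · a² = ab⁷;   (ab⁷) · b⁷ = ab³

Answer: ab³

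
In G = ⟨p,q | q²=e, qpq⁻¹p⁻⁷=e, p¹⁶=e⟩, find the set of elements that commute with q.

⟨q⟩ ⊆ C_G(q) since powers of q commute with q; so |C_G(q)| ≥ |⟨q⟩| = 2.
By orbit–stabilizer, |C_G(q)| = |G| / |conj. class of q| = 32 / 8 = 4.
The 4 elements commuting with q are {e, p⁸, q, p⁸q}.

Answer: {e, p⁸, q, p⁸q}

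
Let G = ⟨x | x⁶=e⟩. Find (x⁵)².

Compute successive powers of (x⁵), reducing at each step:
  (x⁵)²: (x⁵) · x⁵ = x⁴

Answer: x⁴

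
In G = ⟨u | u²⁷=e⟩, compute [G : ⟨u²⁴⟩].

First find ord(u²⁴) by computing successive powers:
  (u²⁴)¹ = u²⁴, (u²⁴)² = u²¹, (u²⁴)³ = u¹⁸, (u²⁴)⁴ = u¹⁵, (u²⁴)⁵ = u¹², (u²⁴)⁶ = u⁹, (u²⁴)⁷ = u⁶, (u²⁴)⁸ = u³, (u²⁴)⁹ = e.
So |⟨u²⁴⟩| = ord(u²⁴) = 9. With |G| = 27, by Lagrange [G : ⟨u²⁴⟩] = 27/9 = 3.

Answer: 3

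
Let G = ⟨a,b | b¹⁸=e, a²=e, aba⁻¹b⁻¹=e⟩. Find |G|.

Enumerate words in the generators, reducing via the relations: the distinct elements are
  {a, b, e, ab, b², b³, b⁴, b⁵, b⁶, b⁷, b⁸, b⁹, ab², ab³, ab⁴, ab⁵, ab⁶, ab⁷, ab⁸, ab⁹, b¹², b¹³, b¹¹, b¹⁰, b¹⁴, b¹⁵, b¹⁶, b¹⁷, ab¹², ab¹³, ab¹¹, ab¹⁰, ab¹⁴, ab¹⁵, ab¹⁶, ab¹⁷}.
No further products give new elements, so |G| = 36.

Answer: 36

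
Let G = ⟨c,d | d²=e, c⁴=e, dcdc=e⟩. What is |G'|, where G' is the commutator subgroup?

G' = [G, G] is generated by all commutators. The generator-pair commutators are: [c, d] = c².
The subgroup they normally generate is {e, c²}, of order 2.
Check: |G/G'| = 8/2 = 4 is the order of the abelianisation.

Answer: 2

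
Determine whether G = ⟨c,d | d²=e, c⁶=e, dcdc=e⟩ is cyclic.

Every cyclic group is abelian. But c·d = cd while d·c = c⁵d, so c·d ≠ d·c and G is not abelian. Hence G is not cyclic.

Answer: No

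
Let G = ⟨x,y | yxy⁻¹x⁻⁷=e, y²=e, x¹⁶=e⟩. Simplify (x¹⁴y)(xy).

Compute (x¹⁴y) · (xy) by multiplying left to right and reducing via the relations at each step:
  (x¹⁴y) · x = x⁵y
  (x⁵y) · y = x⁵

Answer: x⁵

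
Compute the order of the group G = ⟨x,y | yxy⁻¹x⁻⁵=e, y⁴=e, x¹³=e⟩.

Enumerate words in the generators, reducing via the relations: the distinct elements are
  {e, x, y, xy, x², x³, x⁴, x⁵, x⁶, x⁷, x⁸, x⁹, y², y³, xy², xy³, x²y, x³y, x¹², x¹¹, x¹⁰, x⁴y, x⁵y, x⁶y, x⁷y, x⁸y, x⁹y, x²y², x²y³, x³y², x³y³, x¹²y, x¹¹y, x¹⁰y, x⁴y², x⁴y³, x⁵y², x⁵y³, x⁶y², x⁶y³, x⁷y², x⁷y³, x⁸y², x⁸y³, x⁹y², x⁹y³, x¹²y², x¹²y³, x¹¹y², x¹¹y³, x¹⁰y², x¹⁰y³}.
No further products give new elements, so |G| = 52.

Answer: 52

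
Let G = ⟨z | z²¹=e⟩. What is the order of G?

G is generated by a single element, so G is cyclic. The relator gives z²¹ = e and no smaller power is forced to be e, so the 21 powers {e, z, z², z³, z⁴, z⁵, z⁶, z⁷, z⁸, z⁹, z²⁰, z¹², z¹³, z¹¹, z¹⁰, z¹⁴, z¹⁵, z¹⁶, z¹⁷, z¹⁸, z¹⁹} are distinct. Hence |G| = 21.

Answer: 21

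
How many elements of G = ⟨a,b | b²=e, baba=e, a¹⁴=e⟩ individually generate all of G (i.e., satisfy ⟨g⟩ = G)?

⟨g⟩ = G would require ord(g) = |G| = 28, but the maximum element order in G is 14 < 28. So G is not cyclic and no single element generates it: the count is 0.

Answer: 0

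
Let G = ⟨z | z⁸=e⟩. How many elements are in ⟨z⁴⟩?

|⟨z⁴⟩| equals the order of z⁴. Compute successive powers until reaching e:
  (z⁴)¹ = z⁴, (z⁴)² = e.
The smallest positive k with (z⁴)ᵏ = e is 2, so |⟨z⁴⟩| = 2.

Answer: 2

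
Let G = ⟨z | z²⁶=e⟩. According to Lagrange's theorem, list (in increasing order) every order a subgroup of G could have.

|G| = 26 = 2 · 13. By Lagrange's theorem the order of any subgroup divides 26; the divisors of 26 are 1, 2, 13, 26.

Answer: 1, 2, 13, 26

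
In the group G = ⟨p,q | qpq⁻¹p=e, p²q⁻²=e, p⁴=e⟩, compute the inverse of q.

The order of q is 4 (smallest k with qᵏ = e), so q⁻¹ = q³ = q⁻¹.
Check: q · (q⁻¹) → q · q⁻¹ = e, giving e as required.

Answer: q⁻¹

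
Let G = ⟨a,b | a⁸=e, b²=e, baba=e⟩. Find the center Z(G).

An element z ∈ Z(G) iff z commutes with every generator.
For example a⁴ is central: (a⁴)·a = a⁵ = a·(a⁴); (a⁴)·b = a⁴b = b·(a⁴).
Whereas a ∉ Z(G) since a·b = ab ≠ a⁷b = b·a.
Checking each of the 16 elements this way gives Z(G) = {e, a⁴}, of order 2.

Answer: {e, a⁴}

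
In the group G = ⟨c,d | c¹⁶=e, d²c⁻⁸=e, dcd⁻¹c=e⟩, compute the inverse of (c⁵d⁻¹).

The order of (c⁵d⁻¹) is 4 (smallest k with (c⁵d⁻¹)ᵏ = e), so (c⁵d⁻¹)⁻¹ = (c⁵d⁻¹)³ = c⁵d.
Check: (c⁵d⁻¹) · (c⁵d) → (c⁵d⁻¹) · c⁵ = d⁻¹;   (d⁻¹) · d = e, giving e as required.

Answer: c⁵d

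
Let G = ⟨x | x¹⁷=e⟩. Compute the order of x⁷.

Compute successive powers until reaching e:
  (x⁷)¹ = x⁷, (x⁷)² = x¹⁴, (x⁷)³ = x⁴, (x⁷)⁴ = x¹¹, (x⁷)⁵ = x, (x⁷)⁶ = x⁸, (x⁷)⁷ = x¹⁵, (x⁷)⁸ = x⁵, (x⁷)⁹ = x¹², (x⁷)¹⁰ = x², (x⁷)¹¹ = x⁹, (x⁷)¹² = x¹⁶, (x⁷)¹³ = x⁶, (x⁷)¹⁴ = x¹³, (x⁷)¹⁵ = x³, (x⁷)¹⁶ = x¹⁰, (x⁷)¹⁷ = e.
The smallest positive k with (x⁷)ᵏ = e is 17.

Answer: 17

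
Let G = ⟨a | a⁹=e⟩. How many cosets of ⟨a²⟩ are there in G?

First find ord(a²) by computing successive powers:
  (a²)¹ = a², (a²)² = a⁴, (a²)³ = a⁶, (a²)⁴ = a⁸, (a²)⁵ = a, (a²)⁶ = a³, (a²)⁷ = a⁵, (a²)⁸ = a⁷, (a²)⁹ = e.
So |⟨a²⟩| = ord(a²) = 9. With |G| = 9, by Lagrange [G : ⟨a²⟩] = 9/9 = 1.

Answer: 1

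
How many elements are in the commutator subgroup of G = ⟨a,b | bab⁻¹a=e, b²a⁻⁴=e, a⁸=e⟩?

G' = [G, G] is generated by all commutators. The generator-pair commutators are: [a, b] = a².
The subgroup they normally generate is {e, a², a⁴, a⁶}, of order 4.
Check: |G/G'| = 16/4 = 4 is the order of the abelianisation.

Answer: 4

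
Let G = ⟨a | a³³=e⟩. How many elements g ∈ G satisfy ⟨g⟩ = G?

G is cyclic of order 33. An element generates G iff its order is 33, and a cyclic group of order 33 has exactly φ(33) = 20 such elements.

Answer: 20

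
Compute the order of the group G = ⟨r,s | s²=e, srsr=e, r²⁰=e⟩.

Enumerate words in the generators, reducing via the relations: the distinct elements are
  {e, r, s, rs, r², r³, r⁴, r⁵, r⁶, r⁷, r⁸, r⁹, r²s, r³s, r¹², r¹³, r¹¹, r¹⁰, r¹⁴, r¹⁵, r¹⁶, r¹⁷, r¹⁸, r¹⁹, r⁴s, r⁵s, r⁶s, r⁷s, r⁸s, r⁹s, r¹²s, r¹³s, r¹¹s, r¹⁰s, r¹⁴s, r¹⁵s, r¹⁶s, r¹⁷s, r¹⁸s, r¹⁹s}.
No further products give new elements, so |G| = 40.

Answer: 40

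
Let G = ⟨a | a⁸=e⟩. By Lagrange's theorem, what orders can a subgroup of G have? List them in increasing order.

|G| = 8 = 2³. By Lagrange's theorem the order of any subgroup divides 8; the divisors of 8 are 1, 2, 4, 8.

Answer: 1, 2, 4, 8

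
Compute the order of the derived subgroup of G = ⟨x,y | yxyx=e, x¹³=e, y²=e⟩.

G' = [G, G] is generated by all commutators. The generator-pair commutators are: [x, y] = x².
The subgroup they normally generate is {e, x, x², x³, x⁴, x⁵, x⁶, x⁷, x⁸, x⁹, x¹⁰, x¹¹, x¹²}, of order 13.
Check: |G/G'| = 26/13 = 2 is the order of the abelianisation.

Answer: 13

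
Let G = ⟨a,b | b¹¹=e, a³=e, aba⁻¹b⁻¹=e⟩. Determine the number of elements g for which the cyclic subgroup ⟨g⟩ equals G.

G is cyclic of order 33. An element generates G iff its order is 33, and a cyclic group of order 33 has exactly φ(33) = 20 such elements.

Answer: 20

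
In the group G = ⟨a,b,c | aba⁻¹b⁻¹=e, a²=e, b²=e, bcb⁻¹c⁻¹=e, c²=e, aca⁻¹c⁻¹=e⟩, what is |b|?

Compute successive powers until reaching e:
  b¹ = b, b² = e.
The smallest positive k with bᵏ = e is 2.

Answer: 2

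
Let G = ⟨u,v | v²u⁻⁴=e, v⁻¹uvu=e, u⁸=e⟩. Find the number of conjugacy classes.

The conjugacy classes (representative and size) are:
  [e] (size 1), [u⁷] (size 2), [u⁶] (size 2), [u³] (size 2), [u⁴] (size 1), [u²v⁻¹] (size 4), [u³v⁻¹] (size 4).
Class equation: 1 + 2 + 2 + 2 + 1 + 4 + 4 = 16 = |G|. So G has 7 conjugacy classes.

Answer: 7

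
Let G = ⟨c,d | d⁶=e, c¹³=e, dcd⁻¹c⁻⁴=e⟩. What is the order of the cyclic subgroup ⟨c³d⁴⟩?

|⟨c³d⁴⟩| equals the order of c³d⁴. Compute successive powers until reaching e:
  (c³d⁴)¹ = c³d⁴, (c³d⁴)² = c⁴d², (c³d⁴)³ = e.
The smallest positive k with (c³d⁴)ᵏ = e is 3, so |⟨c³d⁴⟩| = 3.

Answer: 3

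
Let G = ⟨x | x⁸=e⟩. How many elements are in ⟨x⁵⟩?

|⟨x⁵⟩| equals the order of x⁵. Compute successive powers until reaching e:
  (x⁵)¹ = x⁵, (x⁵)² = x², (x⁵)³ = x⁷, (x⁵)⁴ = x⁴, (x⁵)⁵ = x, (x⁵)⁶ = x⁶, (x⁵)⁷ = x³, (x⁵)⁸ = e.
The smallest positive k with (x⁵)ᵏ = e is 8, so |⟨x⁵⟩| = 8.

Answer: 8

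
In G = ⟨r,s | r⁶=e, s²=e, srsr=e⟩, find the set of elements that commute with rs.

⟨rs⟩ ⊆ C_G(rs) since powers of rs commute with rs; so |C_G(rs)| ≥ |⟨rs⟩| = 2.
By orbit–stabilizer, |C_G(rs)| = |G| / |conj. class of rs| = 12 / 3 = 4.
The 4 elements commuting with rs are {e, r³, rs, r⁴s}.

Answer: {e, r³, rs, r⁴s}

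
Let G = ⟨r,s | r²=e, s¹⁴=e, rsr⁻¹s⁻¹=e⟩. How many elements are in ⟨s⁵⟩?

|⟨s⁵⟩| equals the order of s⁵. Compute successive powers until reaching e:
  (s⁵)¹ = s⁵, (s⁵)² = s¹⁰, (s⁵)³ = s, (s⁵)⁴ = s⁶, (s⁵)⁵ = s¹¹, (s⁵)⁶ = s², (s⁵)⁷ = s⁷, (s⁵)⁸ = s¹², (s⁵)⁹ = s³, (s⁵)¹⁰ = s⁸, (s⁵)¹¹ = s¹³, (s⁵)¹² = s⁴, (s⁵)¹³ = s⁹, (s⁵)¹⁴ = e.
The smallest positive k with (s⁵)ᵏ = e is 14, so |⟨s⁵⟩| = 14.

Answer: 14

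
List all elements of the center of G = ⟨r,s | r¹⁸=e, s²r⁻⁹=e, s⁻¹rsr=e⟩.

An element z ∈ Z(G) iff z commutes with every generator.
For example r⁹ is central: (r⁹)·r = r¹⁰ = r·(r⁹); (r⁹)·s = s⁻¹ = s·(r⁹).
Whereas r ∉ Z(G) since r·s = rs ≠ r⁸s⁻¹ = s·r.
Checking each of the 36 elements this way gives Z(G) = {e, r⁹}, of order 2.

Answer: {e, r⁹}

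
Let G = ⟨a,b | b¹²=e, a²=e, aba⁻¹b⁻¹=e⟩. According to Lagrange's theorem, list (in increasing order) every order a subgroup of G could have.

|G| = 24 = 2³ · 3. By Lagrange's theorem the order of any subgroup divides 24; the divisors of 24 are 1, 2, 3, 4, 6, 8, 12, 24.

Answer: 1, 2, 3, 4, 6, 8, 12, 24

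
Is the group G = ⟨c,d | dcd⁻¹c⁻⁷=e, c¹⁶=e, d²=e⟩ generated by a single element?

Every cyclic group is abelian. But c·d = cd while d·c = c⁷d, so c·d ≠ d·c and G is not abelian. Hence G is not cyclic.

Answer: No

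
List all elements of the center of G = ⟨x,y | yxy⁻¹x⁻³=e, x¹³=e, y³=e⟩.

An element z ∈ Z(G) iff z commutes with every generator.
For example e is central: e·x = x = x·e; e·y = y = y·e.
Whereas x ∉ Z(G) since x·y = xy ≠ x³y = y·x.
Checking each of the 39 elements this way gives Z(G) = {e}, of order 1.

Answer: {e}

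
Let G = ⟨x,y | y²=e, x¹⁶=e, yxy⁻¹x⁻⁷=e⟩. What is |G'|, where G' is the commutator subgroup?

G' = [G, G] is generated by all commutators. The generator-pair commutators are: [x, y] = x¹⁰.
The subgroup they normally generate is {e, x², x⁴, x⁶, x⁸, x¹⁰, x¹², x¹⁴}, of order 8.
Check: |G/G'| = 32/8 = 4 is the order of the abelianisation.

Answer: 8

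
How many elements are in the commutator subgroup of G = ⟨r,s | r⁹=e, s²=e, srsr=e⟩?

G' = [G, G] is generated by all commutators. The generator-pair commutators are: [r, s] = r².
The subgroup they normally generate is {e, r, r², r³, r⁴, r⁵, r⁶, r⁷, r⁸}, of order 9.
Check: |G/G'| = 18/9 = 2 is the order of the abelianisation.

Answer: 9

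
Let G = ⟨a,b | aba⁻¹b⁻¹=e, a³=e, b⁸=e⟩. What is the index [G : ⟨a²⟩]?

First find ord(a²) by computing successive powers:
  (a²)¹ = a², (a²)² = a, (a²)³ = e.
So |⟨a²⟩| = ord(a²) = 3. With |G| = 24, by Lagrange [G : ⟨a²⟩] = 24/3 = 8.

Answer: 8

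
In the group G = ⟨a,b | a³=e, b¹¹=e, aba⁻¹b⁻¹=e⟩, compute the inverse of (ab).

The order of (ab) is 33 (smallest k with (ab)ᵏ = e), so (ab)⁻¹ = (ab)³² = a²b¹⁰.
Check: (ab) · (a²b¹⁰) → (ab) · a² = b;   b · b¹⁰ = e, giving e as required.

Answer: a²b¹⁰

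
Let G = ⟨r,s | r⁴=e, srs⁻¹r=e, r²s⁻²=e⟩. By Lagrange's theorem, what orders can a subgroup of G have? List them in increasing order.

|G| = 8 = 2³. By Lagrange's theorem the order of any subgroup divides 8; the divisors of 8 are 1, 2, 4, 8.

Answer: 1, 2, 4, 8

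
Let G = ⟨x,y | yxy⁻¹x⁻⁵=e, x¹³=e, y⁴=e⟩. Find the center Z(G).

An element z ∈ Z(G) iff z commutes with every generator.
For example e is central: e·x = x = x·e; e·y = y = y·e.
Whereas x ∉ Z(G) since x·y = xy ≠ x⁵y = y·x.
Checking each of the 52 elements this way gives Z(G) = {e}, of order 1.

Answer: {e}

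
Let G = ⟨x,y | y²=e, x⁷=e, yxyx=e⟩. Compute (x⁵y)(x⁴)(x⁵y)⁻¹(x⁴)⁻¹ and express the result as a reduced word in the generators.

[(x⁵y), (x⁴)] = (x⁵y)·(x⁴)·(x⁵y)⁻¹·(x⁴)⁻¹.
  (x⁵y) · (x⁴) = xy
  (xy) · (x⁵y) = x³
  (x³) · (x³) = x⁶

Answer: x⁶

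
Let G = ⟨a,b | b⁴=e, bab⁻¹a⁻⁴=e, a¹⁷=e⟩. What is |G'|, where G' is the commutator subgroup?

G' = [G, G] is generated by all commutators. The generator-pair commutators are: [a, b] = a¹⁴.
The subgroup they normally generate is {e, a, a², a³, a⁴, a⁵, a⁶, a⁷, a⁸, a⁹, a¹⁰, a¹¹, a¹², a¹³, a¹⁴, a¹⁵, a¹⁶}, of order 17.
Check: |G/G'| = 68/17 = 4 is the order of the abelianisation.

Answer: 17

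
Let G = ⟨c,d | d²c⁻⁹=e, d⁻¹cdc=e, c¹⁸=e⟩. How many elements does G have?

Enumerate words in the generators, reducing via the relations: the distinct elements are
  {c, d, e, cd, c², c³, c⁴, c⁵, c⁶, c⁷, c⁸, c⁹, c²d, c³d, c¹², c¹³, c¹¹, c¹⁰, c¹⁴, c¹⁵, c¹⁶, c¹⁷, c⁴d, c⁵d, c⁶d, c⁷d, c⁸d, d⁻¹, cd⁻¹, c²d⁻¹, c³d⁻¹, c⁴d⁻¹, c⁵d⁻¹, c⁶d⁻¹, c⁷d⁻¹, c⁸d⁻¹}.
No further products give new elements, so |G| = 36.

Answer: 36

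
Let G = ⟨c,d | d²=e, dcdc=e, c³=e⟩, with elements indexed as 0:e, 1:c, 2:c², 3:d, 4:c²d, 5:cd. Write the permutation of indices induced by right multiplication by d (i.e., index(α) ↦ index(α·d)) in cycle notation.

(0 3)(1 5)(2 4)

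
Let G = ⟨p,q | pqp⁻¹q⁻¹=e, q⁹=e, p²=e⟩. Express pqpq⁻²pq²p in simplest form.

Multiply left to right, reducing at each step:
  p · q = pq
  (pq) · p = q
  q · q⁻² = q⁸
  (q⁸) · p = pq⁸
  (pq⁸) · q² = pq
  (pq) · p = q

Answer: q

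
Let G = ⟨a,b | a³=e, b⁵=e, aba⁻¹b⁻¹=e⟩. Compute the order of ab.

Compute successive powers until reaching e:
  (ab)¹ = ab, (ab)² = a²b², (ab)³ = b³, (ab)⁴ = ab⁴, (ab)⁵ = a², (ab)⁶ = b, (ab)⁷ = ab², (ab)⁸ = a²b³, (ab)⁹ = b⁴, (ab)¹⁰ = a, (ab)¹¹ = a²b, (ab)¹² = b², (ab)¹³ = ab³, (ab)¹⁴ = a²b⁴, (ab)¹⁵ = e.
The smallest positive k with (ab)ᵏ = e is 15.

Answer: 15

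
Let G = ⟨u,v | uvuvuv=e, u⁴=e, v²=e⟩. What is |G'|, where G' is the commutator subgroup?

G' = [G, G] is generated by all commutators. The generator-pair commutators are: [u, v] = u²vu.
The subgroup they normally generate is {e, u², uv, vu³, u²vu, u³v, u²vu³, vu, uvu², vu²v, u²vu²v, u³vu²}, of order 12.
Check: |G/G'| = 24/12 = 2 is the order of the abelianisation.

Answer: 12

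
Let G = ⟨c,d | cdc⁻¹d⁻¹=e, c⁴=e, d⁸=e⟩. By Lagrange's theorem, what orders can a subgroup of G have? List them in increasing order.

|G| = 32 = 2⁵. By Lagrange's theorem the order of any subgroup divides 32; the divisors of 32 are 1, 2, 4, 8, 16, 32.

Answer: 1, 2, 4, 8, 16, 32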